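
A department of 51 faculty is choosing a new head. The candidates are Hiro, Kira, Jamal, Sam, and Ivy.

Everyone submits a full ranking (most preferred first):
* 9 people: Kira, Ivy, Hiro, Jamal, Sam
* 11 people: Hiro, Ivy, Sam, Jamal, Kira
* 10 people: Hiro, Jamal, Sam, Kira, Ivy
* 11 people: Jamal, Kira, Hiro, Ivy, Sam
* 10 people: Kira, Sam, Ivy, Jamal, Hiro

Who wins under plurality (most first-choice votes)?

Hiro

First-place votes: Hiro 21, Kira 19, Jamal 11, Sam 0, Ivy 0.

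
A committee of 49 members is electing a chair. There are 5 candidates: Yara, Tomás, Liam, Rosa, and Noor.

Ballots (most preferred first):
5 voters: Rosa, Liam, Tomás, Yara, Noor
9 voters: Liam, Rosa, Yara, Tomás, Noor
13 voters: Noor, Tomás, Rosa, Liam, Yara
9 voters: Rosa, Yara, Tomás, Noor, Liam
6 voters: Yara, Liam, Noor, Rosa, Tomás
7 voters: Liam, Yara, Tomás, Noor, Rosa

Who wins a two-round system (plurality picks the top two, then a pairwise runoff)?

Round 1 first-place votes: Yara 6, Tomás 0, Liam 16, Rosa 14, Noor 13. Liam and Rosa advance.
Runoff: Liam is ranked above Rosa on 22 ballots, Rosa above Liam on 27.

Rosa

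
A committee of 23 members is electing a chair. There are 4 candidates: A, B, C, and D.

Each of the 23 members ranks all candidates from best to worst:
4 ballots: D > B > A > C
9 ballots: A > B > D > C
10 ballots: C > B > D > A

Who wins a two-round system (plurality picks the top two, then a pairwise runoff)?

Round 1 first-place votes: A 9, B 0, C 10, D 4. C and A advance.
Runoff: C is ranked above A on 10 ballots, A above C on 13.

A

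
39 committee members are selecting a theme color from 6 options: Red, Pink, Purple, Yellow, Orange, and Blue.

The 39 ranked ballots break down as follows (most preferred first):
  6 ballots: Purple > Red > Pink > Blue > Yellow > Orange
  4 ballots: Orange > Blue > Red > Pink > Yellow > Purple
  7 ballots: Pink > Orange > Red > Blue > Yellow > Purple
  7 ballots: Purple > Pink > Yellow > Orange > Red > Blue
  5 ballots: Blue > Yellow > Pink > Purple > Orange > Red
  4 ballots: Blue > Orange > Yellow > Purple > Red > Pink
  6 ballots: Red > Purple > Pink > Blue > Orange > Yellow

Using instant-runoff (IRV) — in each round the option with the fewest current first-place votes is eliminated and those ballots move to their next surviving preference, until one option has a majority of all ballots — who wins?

Blue

Round 1: Red 6, Pink 7, Purple 13, Yellow 0, Orange 4, Blue 9. Yellow eliminated.
Round 2: Red 6, Pink 7, Purple 13, Orange 4, Blue 9. Orange eliminated.
Round 3: Red 6, Pink 7, Purple 13, Blue 13. Red eliminated.
Round 4: Pink 7, Purple 19, Blue 13. Pink eliminated.
Round 5: Purple 19, Blue 20. Blue has a majority (≥20).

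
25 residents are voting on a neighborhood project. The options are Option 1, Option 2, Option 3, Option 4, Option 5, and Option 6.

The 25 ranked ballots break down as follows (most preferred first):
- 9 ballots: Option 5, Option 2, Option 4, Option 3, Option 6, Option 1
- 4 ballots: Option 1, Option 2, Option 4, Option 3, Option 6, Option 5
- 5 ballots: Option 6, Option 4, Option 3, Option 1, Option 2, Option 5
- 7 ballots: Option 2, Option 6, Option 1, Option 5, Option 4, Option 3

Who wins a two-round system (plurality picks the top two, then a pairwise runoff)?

Option 2

Round 1 first-place votes: Option 1 4, Option 2 7, Option 3 0, Option 4 0, Option 5 9, Option 6 5. Option 5 and Option 2 advance.
Runoff: Option 5 is ranked above Option 2 on 9 ballots, Option 2 above Option 5 on 16.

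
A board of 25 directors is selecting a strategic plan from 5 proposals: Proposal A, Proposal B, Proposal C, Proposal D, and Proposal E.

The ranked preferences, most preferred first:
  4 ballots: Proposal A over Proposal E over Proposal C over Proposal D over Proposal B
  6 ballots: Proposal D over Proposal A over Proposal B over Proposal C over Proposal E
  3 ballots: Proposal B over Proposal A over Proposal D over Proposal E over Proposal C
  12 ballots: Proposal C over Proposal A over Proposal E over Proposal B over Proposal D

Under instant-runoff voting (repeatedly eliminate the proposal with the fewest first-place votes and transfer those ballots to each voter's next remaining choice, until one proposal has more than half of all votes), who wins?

Proposal A

Round 1: Proposal A 4, Proposal B 3, Proposal C 12, Proposal D 6, Proposal E 0. Proposal E eliminated.
Round 2: Proposal A 4, Proposal B 3, Proposal C 12, Proposal D 6. Proposal B eliminated.
Round 3: Proposal A 7, Proposal C 12, Proposal D 6. Proposal D eliminated.
Round 4: Proposal A 13, Proposal C 12. Proposal A has a majority (≥13).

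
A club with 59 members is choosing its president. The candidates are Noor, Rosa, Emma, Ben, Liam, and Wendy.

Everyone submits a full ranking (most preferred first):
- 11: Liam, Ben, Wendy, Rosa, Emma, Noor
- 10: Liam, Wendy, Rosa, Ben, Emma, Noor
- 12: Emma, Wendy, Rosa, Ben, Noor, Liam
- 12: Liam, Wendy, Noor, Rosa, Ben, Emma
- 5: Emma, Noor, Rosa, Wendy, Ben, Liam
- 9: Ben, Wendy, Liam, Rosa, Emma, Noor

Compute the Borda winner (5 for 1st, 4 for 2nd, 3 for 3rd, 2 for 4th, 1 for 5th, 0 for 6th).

Wendy

Noor: 11×0 + 10×0 + 12×1 + 12×3 + 5×4 + 9×0 = 68
Rosa: 11×2 + 10×3 + 12×3 + 12×2 + 5×3 + 9×2 = 145
Emma: 11×1 + 10×1 + 12×5 + 12×0 + 5×5 + 9×1 = 115
Ben: 11×4 + 10×2 + 12×2 + 12×1 + 5×1 + 9×5 = 150
Liam: 11×5 + 10×5 + 12×0 + 12×5 + 5×0 + 9×3 = 192
Wendy: 11×3 + 10×4 + 12×4 + 12×4 + 5×2 + 9×4 = 215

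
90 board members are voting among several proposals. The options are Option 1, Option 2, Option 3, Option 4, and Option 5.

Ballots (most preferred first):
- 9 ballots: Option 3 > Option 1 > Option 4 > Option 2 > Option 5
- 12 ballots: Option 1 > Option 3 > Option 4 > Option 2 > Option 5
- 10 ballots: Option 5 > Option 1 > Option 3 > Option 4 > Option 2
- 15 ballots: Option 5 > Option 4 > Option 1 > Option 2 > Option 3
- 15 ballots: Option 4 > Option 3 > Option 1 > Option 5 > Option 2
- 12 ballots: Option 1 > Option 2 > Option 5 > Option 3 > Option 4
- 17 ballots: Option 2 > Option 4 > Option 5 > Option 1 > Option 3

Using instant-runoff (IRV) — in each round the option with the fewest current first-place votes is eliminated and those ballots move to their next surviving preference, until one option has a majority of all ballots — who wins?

Option 1

Round 1: Option 1 24, Option 2 17, Option 3 9, Option 4 15, Option 5 25. Option 3 eliminated.
Round 2: Option 1 33, Option 2 17, Option 4 15, Option 5 25. Option 4 eliminated.
Round 3: Option 1 48, Option 2 17, Option 5 25. Option 1 has a majority (≥46).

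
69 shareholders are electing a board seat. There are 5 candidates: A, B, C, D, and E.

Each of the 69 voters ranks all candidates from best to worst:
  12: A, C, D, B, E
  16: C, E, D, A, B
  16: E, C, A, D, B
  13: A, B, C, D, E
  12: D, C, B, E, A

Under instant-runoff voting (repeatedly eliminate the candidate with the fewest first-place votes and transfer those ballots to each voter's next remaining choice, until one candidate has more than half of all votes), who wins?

Round 1: A 25, B 0, C 16, D 12, E 16. B eliminated.
Round 2: A 25, C 16, D 12, E 16. D eliminated.
Round 3: A 25, C 28, E 16. E eliminated.
Round 4: A 25, C 44. C has a majority (≥35).

C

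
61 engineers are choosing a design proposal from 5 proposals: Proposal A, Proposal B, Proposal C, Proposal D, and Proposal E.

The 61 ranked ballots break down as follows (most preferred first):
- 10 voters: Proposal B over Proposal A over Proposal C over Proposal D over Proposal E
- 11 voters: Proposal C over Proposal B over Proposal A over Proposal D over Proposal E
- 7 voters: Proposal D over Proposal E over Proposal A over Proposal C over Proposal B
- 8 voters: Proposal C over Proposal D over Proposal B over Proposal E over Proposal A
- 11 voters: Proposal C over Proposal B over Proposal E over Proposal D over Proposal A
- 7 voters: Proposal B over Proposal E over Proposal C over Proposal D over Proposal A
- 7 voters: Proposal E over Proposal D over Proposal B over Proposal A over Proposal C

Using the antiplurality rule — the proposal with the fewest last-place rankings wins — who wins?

Proposal D

Last-place votes: Proposal A 26, Proposal B 7, Proposal C 7, Proposal D 0, Proposal E 21.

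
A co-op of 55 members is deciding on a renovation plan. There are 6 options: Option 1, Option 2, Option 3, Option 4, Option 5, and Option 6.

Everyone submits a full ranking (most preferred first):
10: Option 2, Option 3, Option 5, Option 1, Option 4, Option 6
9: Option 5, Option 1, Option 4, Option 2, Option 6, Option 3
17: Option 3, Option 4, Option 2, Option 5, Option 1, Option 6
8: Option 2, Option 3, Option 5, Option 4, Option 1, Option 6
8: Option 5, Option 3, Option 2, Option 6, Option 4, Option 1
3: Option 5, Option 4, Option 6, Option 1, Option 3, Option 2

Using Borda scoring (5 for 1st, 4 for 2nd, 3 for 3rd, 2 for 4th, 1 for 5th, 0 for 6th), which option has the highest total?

Option 3

Option 1: 10×2 + 9×4 + 17×1 + 8×1 + 8×0 + 3×2 = 87
Option 2: 10×5 + 9×2 + 17×3 + 8×5 + 8×3 + 3×0 = 183
Option 3: 10×4 + 9×0 + 17×5 + 8×4 + 8×4 + 3×1 = 192
Option 4: 10×1 + 9×3 + 17×4 + 8×2 + 8×1 + 3×4 = 141
Option 5: 10×3 + 9×5 + 17×2 + 8×3 + 8×5 + 3×5 = 188
Option 6: 10×0 + 9×1 + 17×0 + 8×0 + 8×2 + 3×3 = 34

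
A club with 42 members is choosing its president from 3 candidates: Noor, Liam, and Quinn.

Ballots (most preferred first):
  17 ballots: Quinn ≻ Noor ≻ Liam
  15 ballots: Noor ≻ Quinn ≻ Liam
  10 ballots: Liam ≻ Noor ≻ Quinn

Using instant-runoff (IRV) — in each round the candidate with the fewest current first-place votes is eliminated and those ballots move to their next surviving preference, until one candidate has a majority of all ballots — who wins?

Noor

Round 1: Noor 15, Liam 10, Quinn 17. Liam eliminated.
Round 2: Noor 25, Quinn 17. Noor has a majority (≥22).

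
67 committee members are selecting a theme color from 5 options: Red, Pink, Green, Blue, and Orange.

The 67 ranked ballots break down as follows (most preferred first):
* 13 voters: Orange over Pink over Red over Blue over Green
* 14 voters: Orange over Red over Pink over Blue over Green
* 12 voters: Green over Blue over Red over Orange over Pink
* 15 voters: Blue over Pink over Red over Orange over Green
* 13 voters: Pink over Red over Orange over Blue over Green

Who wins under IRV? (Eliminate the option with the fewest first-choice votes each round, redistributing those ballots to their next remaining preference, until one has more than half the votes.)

Round 1: Red 0, Pink 13, Green 12, Blue 15, Orange 27. Red eliminated.
Round 2: Pink 13, Green 12, Blue 15, Orange 27. Green eliminated.
Round 3: Pink 13, Blue 27, Orange 27. Pink eliminated.
Round 4: Blue 27, Orange 40. Orange has a majority (≥34).

Orange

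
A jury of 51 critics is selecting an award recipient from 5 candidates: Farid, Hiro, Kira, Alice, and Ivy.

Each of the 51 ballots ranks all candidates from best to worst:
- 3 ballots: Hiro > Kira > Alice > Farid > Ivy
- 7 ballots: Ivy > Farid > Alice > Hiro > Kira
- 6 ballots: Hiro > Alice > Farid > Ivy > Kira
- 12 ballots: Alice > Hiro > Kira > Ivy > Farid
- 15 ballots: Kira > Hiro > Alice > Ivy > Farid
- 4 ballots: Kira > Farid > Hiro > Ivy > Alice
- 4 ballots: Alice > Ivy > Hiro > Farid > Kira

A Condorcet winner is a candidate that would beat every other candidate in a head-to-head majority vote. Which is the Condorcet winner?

Hiro

Hiro vs Farid: 40–11
Hiro vs Kira: 32–19
Hiro vs Alice: 28–23
Hiro vs Ivy: 40–11
Hiro beats every other candidate.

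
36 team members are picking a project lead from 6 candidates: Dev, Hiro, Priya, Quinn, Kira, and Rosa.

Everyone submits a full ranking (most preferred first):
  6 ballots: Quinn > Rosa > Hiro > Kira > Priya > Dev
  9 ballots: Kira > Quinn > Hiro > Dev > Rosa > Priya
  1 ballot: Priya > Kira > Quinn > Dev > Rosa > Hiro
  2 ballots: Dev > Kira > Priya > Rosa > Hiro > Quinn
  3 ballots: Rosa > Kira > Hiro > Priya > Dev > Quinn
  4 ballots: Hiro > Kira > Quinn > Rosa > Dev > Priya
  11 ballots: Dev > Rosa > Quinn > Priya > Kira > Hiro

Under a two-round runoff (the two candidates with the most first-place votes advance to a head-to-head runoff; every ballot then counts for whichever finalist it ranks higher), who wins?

Round 1 first-place votes: Dev 13, Hiro 4, Priya 1, Quinn 6, Kira 9, Rosa 3. Dev and Kira advance.
Runoff: Dev is ranked above Kira on 13 ballots, Kira above Dev on 23.

Kira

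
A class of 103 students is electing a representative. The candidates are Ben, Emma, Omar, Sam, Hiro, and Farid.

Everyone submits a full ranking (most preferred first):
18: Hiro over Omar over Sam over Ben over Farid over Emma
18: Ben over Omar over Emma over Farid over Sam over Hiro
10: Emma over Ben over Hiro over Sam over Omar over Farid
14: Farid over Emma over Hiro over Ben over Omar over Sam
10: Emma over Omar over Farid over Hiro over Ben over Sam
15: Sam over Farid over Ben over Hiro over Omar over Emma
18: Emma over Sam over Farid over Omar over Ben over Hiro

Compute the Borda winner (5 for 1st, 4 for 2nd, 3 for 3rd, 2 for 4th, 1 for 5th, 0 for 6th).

Emma

Ben: 18×2 + 18×5 + 10×4 + 14×2 + 10×1 + 15×3 + 18×1 = 267
Emma: 18×0 + 18×3 + 10×5 + 14×4 + 10×5 + 15×0 + 18×5 = 300
Omar: 18×4 + 18×4 + 10×1 + 14×1 + 10×4 + 15×1 + 18×2 = 259
Sam: 18×3 + 18×1 + 10×2 + 14×0 + 10×0 + 15×5 + 18×4 = 239
Hiro: 18×5 + 18×0 + 10×3 + 14×3 + 10×2 + 15×2 + 18×0 = 212
Farid: 18×1 + 18×2 + 10×0 + 14×5 + 10×3 + 15×4 + 18×3 = 268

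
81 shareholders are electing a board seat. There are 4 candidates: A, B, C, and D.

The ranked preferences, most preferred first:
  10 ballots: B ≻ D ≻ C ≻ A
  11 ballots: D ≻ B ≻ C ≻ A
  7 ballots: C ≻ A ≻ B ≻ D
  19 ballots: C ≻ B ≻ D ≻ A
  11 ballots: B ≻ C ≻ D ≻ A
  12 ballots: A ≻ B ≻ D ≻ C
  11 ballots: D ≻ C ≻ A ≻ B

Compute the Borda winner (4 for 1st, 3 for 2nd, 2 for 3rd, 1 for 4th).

A: 10×1 + 11×1 + 7×3 + 19×1 + 11×1 + 12×4 + 11×2 = 142
B: 10×4 + 11×3 + 7×2 + 19×3 + 11×4 + 12×3 + 11×1 = 235
C: 10×2 + 11×2 + 7×4 + 19×4 + 11×3 + 12×1 + 11×3 = 224
D: 10×3 + 11×4 + 7×1 + 19×2 + 11×2 + 12×2 + 11×4 = 209

B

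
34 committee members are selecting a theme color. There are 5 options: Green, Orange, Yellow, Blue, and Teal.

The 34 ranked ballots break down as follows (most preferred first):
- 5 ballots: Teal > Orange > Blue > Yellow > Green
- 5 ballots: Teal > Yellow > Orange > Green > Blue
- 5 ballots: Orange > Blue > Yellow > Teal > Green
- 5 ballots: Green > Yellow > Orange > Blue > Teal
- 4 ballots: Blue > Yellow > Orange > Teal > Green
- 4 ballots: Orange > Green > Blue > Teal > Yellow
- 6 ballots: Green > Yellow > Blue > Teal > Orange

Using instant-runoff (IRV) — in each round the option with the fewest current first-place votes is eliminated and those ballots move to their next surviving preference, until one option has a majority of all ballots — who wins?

Orange

Round 1: Green 11, Orange 9, Yellow 0, Blue 4, Teal 10. Yellow eliminated.
Round 2: Green 11, Orange 9, Blue 4, Teal 10. Blue eliminated.
Round 3: Green 11, Orange 13, Teal 10. Teal eliminated.
Round 4: Green 11, Orange 23. Orange has a majority (≥18).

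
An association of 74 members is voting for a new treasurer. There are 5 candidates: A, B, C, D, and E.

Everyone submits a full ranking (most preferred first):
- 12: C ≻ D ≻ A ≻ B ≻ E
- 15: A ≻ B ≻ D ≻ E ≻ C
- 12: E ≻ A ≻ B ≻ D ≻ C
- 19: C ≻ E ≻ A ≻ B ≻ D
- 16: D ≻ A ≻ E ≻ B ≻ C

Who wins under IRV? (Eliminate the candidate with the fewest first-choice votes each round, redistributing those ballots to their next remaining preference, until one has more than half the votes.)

A

Round 1: A 15, B 0, C 31, D 16, E 12. B eliminated.
Round 2: A 15, C 31, D 16, E 12. E eliminated.
Round 3: A 27, C 31, D 16. D eliminated.
Round 4: A 43, C 31. A has a majority (≥38).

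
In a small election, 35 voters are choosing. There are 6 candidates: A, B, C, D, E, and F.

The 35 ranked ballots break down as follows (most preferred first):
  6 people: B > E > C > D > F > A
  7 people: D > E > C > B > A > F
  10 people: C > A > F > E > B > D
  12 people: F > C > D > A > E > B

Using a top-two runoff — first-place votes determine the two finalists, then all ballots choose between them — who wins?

C

Round 1 first-place votes: A 0, B 6, C 10, D 7, E 0, F 12. F and C advance.
Runoff: F is ranked above C on 12 ballots, C above F on 23.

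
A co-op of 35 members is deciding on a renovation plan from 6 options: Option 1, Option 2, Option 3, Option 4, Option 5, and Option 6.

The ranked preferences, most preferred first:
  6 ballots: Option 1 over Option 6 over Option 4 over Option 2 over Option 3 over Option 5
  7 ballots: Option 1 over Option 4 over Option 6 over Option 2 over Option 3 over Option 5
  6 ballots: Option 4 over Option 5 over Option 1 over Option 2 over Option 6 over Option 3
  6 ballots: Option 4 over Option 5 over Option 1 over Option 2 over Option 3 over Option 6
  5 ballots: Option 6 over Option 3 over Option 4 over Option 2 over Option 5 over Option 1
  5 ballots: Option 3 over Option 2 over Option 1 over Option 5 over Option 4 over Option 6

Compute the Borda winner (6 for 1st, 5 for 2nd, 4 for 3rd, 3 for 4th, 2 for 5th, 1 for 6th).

Option 4

Option 1: 6×6 + 7×6 + 6×4 + 6×4 + 5×1 + 5×4 = 151
Option 2: 6×3 + 7×3 + 6×3 + 6×3 + 5×3 + 5×5 = 115
Option 3: 6×2 + 7×2 + 6×1 + 6×2 + 5×5 + 5×6 = 99
Option 4: 6×4 + 7×5 + 6×6 + 6×6 + 5×4 + 5×2 = 161
Option 5: 6×1 + 7×1 + 6×5 + 6×5 + 5×2 + 5×3 = 98
Option 6: 6×5 + 7×4 + 6×2 + 6×1 + 5×6 + 5×1 = 111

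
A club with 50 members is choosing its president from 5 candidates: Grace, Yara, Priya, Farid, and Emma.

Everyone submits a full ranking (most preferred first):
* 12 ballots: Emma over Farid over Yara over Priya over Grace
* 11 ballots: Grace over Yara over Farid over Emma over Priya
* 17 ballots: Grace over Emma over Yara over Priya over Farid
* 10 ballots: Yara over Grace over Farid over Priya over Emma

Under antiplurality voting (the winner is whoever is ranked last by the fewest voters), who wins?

Last-place votes: Grace 12, Yara 0, Priya 11, Farid 17, Emma 10.

Yara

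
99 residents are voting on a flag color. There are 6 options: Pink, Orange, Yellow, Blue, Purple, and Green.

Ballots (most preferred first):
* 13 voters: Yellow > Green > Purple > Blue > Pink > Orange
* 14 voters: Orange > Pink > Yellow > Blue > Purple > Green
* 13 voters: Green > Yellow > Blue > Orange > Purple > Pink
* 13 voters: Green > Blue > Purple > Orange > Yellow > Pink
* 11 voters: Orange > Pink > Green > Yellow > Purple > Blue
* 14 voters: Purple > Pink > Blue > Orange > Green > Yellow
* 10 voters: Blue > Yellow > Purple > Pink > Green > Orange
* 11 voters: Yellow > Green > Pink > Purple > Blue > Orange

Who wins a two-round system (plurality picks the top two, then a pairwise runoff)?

Green

Round 1 first-place votes: Pink 0, Orange 25, Yellow 24, Blue 10, Purple 14, Green 26. Green and Orange advance.
Runoff: Green is ranked above Orange on 60 ballots, Orange above Green on 39.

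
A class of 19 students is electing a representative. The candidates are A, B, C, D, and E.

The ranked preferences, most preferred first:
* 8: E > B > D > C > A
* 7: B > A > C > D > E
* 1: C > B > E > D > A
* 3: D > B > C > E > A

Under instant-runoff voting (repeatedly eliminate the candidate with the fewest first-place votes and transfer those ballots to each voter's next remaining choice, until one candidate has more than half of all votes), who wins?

B

Round 1: A 0, B 7, C 1, D 3, E 8. A eliminated.
Round 2: B 7, C 1, D 3, E 8. C eliminated.
Round 3: B 8, D 3, E 8. D eliminated.
Round 4: B 11, E 8. B has a majority (≥10).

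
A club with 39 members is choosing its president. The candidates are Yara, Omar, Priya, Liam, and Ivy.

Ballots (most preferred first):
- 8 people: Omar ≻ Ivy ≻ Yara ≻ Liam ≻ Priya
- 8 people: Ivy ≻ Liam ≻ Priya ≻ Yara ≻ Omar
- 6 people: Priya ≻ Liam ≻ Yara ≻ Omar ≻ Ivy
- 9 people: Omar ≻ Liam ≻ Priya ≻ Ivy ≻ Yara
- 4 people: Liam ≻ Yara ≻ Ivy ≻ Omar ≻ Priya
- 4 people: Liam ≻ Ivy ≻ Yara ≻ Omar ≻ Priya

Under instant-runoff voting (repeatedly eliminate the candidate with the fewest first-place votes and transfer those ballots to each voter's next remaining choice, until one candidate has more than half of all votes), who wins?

Liam

Round 1: Yara 0, Omar 17, Priya 6, Liam 8, Ivy 8. Yara eliminated.
Round 2: Omar 17, Priya 6, Liam 8, Ivy 8. Priya eliminated.
Round 3: Omar 17, Liam 14, Ivy 8. Ivy eliminated.
Round 4: Omar 17, Liam 22. Liam has a majority (≥20).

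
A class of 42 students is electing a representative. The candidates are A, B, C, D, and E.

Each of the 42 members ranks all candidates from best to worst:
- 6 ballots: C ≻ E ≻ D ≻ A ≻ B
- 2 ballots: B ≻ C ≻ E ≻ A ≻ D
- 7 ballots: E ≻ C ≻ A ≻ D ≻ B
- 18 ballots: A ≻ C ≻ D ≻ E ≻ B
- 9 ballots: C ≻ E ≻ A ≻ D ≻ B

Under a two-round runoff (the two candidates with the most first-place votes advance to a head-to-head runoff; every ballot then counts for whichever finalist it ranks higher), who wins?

Round 1 first-place votes: A 18, B 2, C 15, D 0, E 7. A and C advance.
Runoff: A is ranked above C on 18 ballots, C above A on 24.

C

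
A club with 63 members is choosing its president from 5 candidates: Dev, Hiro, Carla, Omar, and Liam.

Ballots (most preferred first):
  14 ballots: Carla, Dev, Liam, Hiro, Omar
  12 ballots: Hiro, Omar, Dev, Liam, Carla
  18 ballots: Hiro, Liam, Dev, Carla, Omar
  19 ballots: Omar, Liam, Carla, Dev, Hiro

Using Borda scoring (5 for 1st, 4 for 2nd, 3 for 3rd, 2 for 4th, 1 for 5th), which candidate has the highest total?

Liam

Dev: 14×4 + 12×3 + 18×3 + 19×2 = 184
Hiro: 14×2 + 12×5 + 18×5 + 19×1 = 197
Carla: 14×5 + 12×1 + 18×2 + 19×3 = 175
Omar: 14×1 + 12×4 + 18×1 + 19×5 = 175
Liam: 14×3 + 12×2 + 18×4 + 19×4 = 214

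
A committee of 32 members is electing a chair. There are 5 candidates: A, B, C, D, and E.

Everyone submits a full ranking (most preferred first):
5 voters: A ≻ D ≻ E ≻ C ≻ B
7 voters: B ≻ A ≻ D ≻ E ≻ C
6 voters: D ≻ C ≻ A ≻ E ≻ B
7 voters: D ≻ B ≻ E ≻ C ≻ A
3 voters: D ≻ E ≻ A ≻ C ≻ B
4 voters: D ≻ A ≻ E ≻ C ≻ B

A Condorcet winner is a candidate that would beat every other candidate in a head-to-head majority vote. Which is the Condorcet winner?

D vs A: 20–12
D vs B: 25–7
D vs C: 32–0
D vs E: 32–0
D beats every other candidate.

D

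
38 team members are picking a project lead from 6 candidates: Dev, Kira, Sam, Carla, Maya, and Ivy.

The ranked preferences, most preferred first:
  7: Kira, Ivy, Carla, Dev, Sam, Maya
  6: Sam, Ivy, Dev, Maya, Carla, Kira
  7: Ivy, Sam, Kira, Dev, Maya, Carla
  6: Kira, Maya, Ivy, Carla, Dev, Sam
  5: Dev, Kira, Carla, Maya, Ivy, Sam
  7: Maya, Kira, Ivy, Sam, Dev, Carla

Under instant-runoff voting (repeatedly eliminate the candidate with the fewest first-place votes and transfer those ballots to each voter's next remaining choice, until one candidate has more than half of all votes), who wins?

Round 1: Dev 5, Kira 13, Sam 6, Carla 0, Maya 7, Ivy 7. Carla eliminated.
Round 2: Dev 5, Kira 13, Sam 6, Maya 7, Ivy 7. Dev eliminated.
Round 3: Kira 18, Sam 6, Maya 7, Ivy 7. Sam eliminated.
Round 4: Kira 18, Maya 7, Ivy 13. Maya eliminated.
Round 5: Kira 25, Ivy 13. Kira has a majority (≥20).

Kira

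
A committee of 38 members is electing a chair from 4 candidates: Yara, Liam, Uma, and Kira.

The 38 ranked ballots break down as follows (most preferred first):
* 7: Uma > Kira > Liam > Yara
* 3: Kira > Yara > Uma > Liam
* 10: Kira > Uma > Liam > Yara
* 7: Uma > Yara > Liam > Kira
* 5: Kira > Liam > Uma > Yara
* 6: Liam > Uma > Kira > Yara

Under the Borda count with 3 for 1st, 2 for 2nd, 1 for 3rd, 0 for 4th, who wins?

Uma

Yara: 7×0 + 3×2 + 10×0 + 7×2 + 5×0 + 6×0 = 20
Liam: 7×1 + 3×0 + 10×1 + 7×1 + 5×2 + 6×3 = 52
Uma: 7×3 + 3×1 + 10×2 + 7×3 + 5×1 + 6×2 = 82
Kira: 7×2 + 3×3 + 10×3 + 7×0 + 5×3 + 6×1 = 74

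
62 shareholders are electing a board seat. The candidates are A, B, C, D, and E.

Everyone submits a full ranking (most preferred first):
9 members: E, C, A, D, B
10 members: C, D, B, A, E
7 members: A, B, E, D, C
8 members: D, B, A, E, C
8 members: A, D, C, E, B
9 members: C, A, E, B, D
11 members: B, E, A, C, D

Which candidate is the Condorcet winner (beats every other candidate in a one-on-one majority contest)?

A

A vs B: 33–29
A vs C: 34–28
A vs D: 44–18
A vs E: 42–20
A beats every other candidate.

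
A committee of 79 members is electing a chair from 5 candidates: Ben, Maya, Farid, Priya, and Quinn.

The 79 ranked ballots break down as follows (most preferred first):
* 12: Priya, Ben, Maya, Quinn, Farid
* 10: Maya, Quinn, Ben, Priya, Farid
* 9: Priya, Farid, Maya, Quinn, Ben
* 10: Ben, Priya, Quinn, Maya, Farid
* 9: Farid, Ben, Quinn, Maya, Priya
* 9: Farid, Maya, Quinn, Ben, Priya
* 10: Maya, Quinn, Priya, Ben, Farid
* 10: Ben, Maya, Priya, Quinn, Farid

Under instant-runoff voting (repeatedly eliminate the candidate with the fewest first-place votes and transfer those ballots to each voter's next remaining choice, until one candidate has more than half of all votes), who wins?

Round 1: Ben 20, Maya 20, Farid 18, Priya 21, Quinn 0. Quinn eliminated.
Round 2: Ben 20, Maya 20, Farid 18, Priya 21. Farid eliminated.
Round 3: Ben 29, Maya 29, Priya 21. Priya eliminated.
Round 4: Ben 41, Maya 38. Ben has a majority (≥40).

Ben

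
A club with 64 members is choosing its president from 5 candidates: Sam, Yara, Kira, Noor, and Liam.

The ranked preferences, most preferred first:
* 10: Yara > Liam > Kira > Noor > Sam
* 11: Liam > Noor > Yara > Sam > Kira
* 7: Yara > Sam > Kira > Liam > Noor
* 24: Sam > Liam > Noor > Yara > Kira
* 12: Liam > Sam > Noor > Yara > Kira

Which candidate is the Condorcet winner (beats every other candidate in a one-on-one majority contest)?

Liam

Liam vs Sam: 33–31
Liam vs Yara: 47–17
Liam vs Kira: 57–7
Liam vs Noor: 64–0
Liam beats every other candidate.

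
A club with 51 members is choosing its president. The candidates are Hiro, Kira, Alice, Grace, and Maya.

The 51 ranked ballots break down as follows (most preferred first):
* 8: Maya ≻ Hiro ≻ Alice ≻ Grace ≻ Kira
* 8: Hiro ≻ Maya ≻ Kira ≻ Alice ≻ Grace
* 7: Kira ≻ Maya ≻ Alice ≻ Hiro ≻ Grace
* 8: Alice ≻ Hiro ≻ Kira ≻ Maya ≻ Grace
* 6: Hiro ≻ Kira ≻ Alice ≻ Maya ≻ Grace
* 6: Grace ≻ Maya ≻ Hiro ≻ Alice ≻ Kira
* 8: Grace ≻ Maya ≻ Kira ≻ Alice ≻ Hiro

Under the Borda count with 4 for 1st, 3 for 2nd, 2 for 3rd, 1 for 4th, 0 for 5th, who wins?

Maya

Hiro: 8×3 + 8×4 + 7×1 + 8×3 + 6×4 + 6×2 + 8×0 = 123
Kira: 8×0 + 8×2 + 7×4 + 8×2 + 6×3 + 6×0 + 8×2 = 94
Alice: 8×2 + 8×1 + 7×2 + 8×4 + 6×2 + 6×1 + 8×1 = 96
Grace: 8×1 + 8×0 + 7×0 + 8×0 + 6×0 + 6×4 + 8×4 = 64
Maya: 8×4 + 8×3 + 7×3 + 8×1 + 6×1 + 6×3 + 8×3 = 133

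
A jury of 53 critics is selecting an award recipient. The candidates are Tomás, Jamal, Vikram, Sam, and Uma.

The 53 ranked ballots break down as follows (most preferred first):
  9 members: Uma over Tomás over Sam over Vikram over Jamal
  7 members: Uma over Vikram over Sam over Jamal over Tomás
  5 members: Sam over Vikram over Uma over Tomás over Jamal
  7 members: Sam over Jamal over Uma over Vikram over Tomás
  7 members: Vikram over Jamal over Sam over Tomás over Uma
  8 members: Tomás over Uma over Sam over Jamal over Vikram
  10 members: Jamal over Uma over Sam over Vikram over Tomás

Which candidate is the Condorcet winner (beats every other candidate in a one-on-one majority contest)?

Uma

Uma vs Tomás: 38–15
Uma vs Jamal: 29–24
Uma vs Vikram: 41–12
Uma vs Sam: 34–19
Uma beats every other candidate.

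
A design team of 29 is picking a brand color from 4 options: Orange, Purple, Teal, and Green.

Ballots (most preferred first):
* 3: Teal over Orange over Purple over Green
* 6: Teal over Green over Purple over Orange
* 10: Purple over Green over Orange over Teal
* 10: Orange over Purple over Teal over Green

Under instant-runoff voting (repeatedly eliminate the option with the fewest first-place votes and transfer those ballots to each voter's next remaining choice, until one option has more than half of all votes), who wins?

Purple

Round 1: Orange 10, Purple 10, Teal 9, Green 0. Green eliminated.
Round 2: Orange 10, Purple 10, Teal 9. Teal eliminated.
Round 3: Orange 13, Purple 16. Purple has a majority (≥15).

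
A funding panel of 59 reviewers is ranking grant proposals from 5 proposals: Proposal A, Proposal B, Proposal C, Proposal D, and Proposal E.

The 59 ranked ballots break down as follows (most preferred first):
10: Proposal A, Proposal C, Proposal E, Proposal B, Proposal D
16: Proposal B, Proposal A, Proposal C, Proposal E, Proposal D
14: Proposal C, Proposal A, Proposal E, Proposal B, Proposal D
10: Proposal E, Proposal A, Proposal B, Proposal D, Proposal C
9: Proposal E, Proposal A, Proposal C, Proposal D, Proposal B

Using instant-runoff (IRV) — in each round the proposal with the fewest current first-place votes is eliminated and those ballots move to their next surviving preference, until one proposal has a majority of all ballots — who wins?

Proposal C

Round 1: Proposal A 10, Proposal B 16, Proposal C 14, Proposal D 0, Proposal E 19. Proposal D eliminated.
Round 2: Proposal A 10, Proposal B 16, Proposal C 14, Proposal E 19. Proposal A eliminated.
Round 3: Proposal B 16, Proposal C 24, Proposal E 19. Proposal B eliminated.
Round 4: Proposal C 40, Proposal E 19. Proposal C has a majority (≥30).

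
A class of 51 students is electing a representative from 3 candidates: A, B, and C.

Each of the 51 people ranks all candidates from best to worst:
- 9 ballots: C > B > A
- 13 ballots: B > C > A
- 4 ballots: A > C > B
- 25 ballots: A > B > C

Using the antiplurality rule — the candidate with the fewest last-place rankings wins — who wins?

Last-place votes: A 22, B 4, C 25.

B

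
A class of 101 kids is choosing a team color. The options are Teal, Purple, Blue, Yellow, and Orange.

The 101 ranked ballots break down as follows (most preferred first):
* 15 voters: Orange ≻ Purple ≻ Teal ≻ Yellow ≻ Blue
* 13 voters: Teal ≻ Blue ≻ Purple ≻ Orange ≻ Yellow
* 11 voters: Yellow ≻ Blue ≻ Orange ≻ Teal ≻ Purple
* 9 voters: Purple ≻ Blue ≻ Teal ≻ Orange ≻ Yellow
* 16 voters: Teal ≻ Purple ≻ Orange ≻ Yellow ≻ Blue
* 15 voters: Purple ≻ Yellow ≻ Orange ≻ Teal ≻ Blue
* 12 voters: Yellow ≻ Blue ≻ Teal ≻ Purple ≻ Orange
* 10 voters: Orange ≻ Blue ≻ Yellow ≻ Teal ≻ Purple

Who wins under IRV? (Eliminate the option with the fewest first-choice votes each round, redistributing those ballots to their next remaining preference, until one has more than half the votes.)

Orange

Round 1: Teal 29, Purple 24, Blue 0, Yellow 23, Orange 25. Blue eliminated.
Round 2: Teal 29, Purple 24, Yellow 23, Orange 25. Yellow eliminated.
Round 3: Teal 41, Purple 24, Orange 36. Purple eliminated.
Round 4: Teal 50, Orange 51. Orange has a majority (≥51).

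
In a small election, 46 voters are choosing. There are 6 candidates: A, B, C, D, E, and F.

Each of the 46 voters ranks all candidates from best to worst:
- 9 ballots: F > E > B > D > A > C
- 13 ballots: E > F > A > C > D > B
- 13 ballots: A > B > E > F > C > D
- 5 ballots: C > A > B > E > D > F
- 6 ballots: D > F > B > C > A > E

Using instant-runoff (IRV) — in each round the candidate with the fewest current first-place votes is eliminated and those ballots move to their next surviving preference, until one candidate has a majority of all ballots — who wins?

F

Round 1: A 13, B 0, C 5, D 6, E 13, F 9. B eliminated.
Round 2: A 13, C 5, D 6, E 13, F 9. C eliminated.
Round 3: A 18, D 6, E 13, F 9. D eliminated.
Round 4: A 18, E 13, F 15. E eliminated.
Round 5: A 18, F 28. F has a majority (≥24).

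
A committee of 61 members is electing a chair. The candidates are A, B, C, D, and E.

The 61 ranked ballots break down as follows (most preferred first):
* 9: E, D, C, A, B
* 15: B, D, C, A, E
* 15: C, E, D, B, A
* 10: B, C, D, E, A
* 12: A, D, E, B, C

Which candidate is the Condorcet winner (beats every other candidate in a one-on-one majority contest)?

D vs A: 49–12
D vs B: 36–25
D vs C: 36–25
D vs E: 37–24
D beats every other candidate.

D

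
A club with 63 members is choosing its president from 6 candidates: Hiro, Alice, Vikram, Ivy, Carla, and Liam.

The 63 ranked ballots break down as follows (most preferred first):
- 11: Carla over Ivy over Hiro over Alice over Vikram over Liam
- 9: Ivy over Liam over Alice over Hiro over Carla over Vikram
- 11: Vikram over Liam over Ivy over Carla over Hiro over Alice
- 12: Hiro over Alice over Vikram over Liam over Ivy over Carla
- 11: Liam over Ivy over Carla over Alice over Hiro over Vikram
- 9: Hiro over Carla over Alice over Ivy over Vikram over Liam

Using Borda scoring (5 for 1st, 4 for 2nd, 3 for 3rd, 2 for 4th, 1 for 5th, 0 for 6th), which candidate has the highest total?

Ivy

Hiro: 11×3 + 9×2 + 11×1 + 12×5 + 11×1 + 9×5 = 178
Alice: 11×2 + 9×3 + 11×0 + 12×4 + 11×2 + 9×3 = 146
Vikram: 11×1 + 9×0 + 11×5 + 12×3 + 11×0 + 9×1 = 111
Ivy: 11×4 + 9×5 + 11×3 + 12×1 + 11×4 + 9×2 = 196
Carla: 11×5 + 9×1 + 11×2 + 12×0 + 11×3 + 9×4 = 155
Liam: 11×0 + 9×4 + 11×4 + 12×2 + 11×5 + 9×0 = 159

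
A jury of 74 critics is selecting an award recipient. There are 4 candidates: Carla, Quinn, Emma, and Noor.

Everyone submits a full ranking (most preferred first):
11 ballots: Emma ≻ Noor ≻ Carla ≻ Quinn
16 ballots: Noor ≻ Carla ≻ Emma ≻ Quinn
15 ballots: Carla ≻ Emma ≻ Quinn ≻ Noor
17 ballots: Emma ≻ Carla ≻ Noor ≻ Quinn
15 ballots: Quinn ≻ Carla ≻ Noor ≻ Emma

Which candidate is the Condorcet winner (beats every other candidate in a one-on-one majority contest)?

Carla

Carla vs Quinn: 59–15
Carla vs Emma: 46–28
Carla vs Noor: 47–27
Carla beats every other candidate.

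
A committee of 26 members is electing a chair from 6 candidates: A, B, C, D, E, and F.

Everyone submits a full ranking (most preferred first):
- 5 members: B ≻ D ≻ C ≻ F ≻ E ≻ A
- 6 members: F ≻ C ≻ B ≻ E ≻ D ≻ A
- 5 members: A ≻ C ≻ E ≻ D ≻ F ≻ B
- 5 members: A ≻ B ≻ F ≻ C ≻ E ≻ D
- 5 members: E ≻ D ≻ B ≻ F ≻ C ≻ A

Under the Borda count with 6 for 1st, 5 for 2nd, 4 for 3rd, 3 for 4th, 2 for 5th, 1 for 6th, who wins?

A: 5×1 + 6×1 + 5×6 + 5×6 + 5×1 = 76
B: 5×6 + 6×4 + 5×1 + 5×5 + 5×4 = 104
C: 5×4 + 6×5 + 5×5 + 5×3 + 5×2 = 100
D: 5×5 + 6×2 + 5×3 + 5×1 + 5×5 = 82
E: 5×2 + 6×3 + 5×4 + 5×2 + 5×6 = 88
F: 5×3 + 6×6 + 5×2 + 5×4 + 5×3 = 96

B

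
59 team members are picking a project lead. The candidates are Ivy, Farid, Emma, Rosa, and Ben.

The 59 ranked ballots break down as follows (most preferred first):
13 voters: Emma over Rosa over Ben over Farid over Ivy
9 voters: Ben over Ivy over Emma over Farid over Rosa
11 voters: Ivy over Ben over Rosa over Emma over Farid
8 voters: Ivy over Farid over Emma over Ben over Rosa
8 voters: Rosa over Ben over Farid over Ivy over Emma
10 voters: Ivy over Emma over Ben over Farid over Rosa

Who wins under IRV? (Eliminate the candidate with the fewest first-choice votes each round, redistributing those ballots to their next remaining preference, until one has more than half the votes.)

Ben

Round 1: Ivy 29, Farid 0, Emma 13, Rosa 8, Ben 9. Farid eliminated.
Round 2: Ivy 29, Emma 13, Rosa 8, Ben 9. Rosa eliminated.
Round 3: Ivy 29, Emma 13, Ben 17. Emma eliminated.
Round 4: Ivy 29, Ben 30. Ben has a majority (≥30).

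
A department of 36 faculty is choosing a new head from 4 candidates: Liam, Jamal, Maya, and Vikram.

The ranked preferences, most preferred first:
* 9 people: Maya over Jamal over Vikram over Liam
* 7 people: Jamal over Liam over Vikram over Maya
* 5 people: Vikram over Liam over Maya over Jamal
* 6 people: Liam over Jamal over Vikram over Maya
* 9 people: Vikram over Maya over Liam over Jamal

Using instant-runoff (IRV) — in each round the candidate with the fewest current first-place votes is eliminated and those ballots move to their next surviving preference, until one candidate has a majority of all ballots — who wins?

Jamal

Round 1: Liam 6, Jamal 7, Maya 9, Vikram 14. Liam eliminated.
Round 2: Jamal 13, Maya 9, Vikram 14. Maya eliminated.
Round 3: Jamal 22, Vikram 14. Jamal has a majority (≥19).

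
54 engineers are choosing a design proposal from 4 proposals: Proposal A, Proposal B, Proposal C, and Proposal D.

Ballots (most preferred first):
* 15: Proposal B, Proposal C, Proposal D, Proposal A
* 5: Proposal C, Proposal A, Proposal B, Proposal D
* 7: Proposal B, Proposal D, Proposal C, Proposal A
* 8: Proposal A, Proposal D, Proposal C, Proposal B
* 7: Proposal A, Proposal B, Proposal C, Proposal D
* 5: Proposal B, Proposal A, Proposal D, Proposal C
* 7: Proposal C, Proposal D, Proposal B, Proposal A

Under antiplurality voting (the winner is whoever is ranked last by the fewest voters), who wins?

Proposal C

Last-place votes: Proposal A 29, Proposal B 8, Proposal C 5, Proposal D 12.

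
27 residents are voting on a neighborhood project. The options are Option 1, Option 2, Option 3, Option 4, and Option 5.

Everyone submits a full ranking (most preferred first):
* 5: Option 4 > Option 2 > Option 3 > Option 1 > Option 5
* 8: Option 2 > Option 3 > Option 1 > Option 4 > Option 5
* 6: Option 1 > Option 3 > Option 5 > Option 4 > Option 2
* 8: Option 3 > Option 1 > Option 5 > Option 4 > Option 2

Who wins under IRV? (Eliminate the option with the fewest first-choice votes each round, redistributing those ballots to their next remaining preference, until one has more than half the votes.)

Option 3

Round 1: Option 1 6, Option 2 8, Option 3 8, Option 4 5, Option 5 0. Option 5 eliminated.
Round 2: Option 1 6, Option 2 8, Option 3 8, Option 4 5. Option 4 eliminated.
Round 3: Option 1 6, Option 2 13, Option 3 8. Option 1 eliminated.
Round 4: Option 2 13, Option 3 14. Option 3 has a majority (≥14).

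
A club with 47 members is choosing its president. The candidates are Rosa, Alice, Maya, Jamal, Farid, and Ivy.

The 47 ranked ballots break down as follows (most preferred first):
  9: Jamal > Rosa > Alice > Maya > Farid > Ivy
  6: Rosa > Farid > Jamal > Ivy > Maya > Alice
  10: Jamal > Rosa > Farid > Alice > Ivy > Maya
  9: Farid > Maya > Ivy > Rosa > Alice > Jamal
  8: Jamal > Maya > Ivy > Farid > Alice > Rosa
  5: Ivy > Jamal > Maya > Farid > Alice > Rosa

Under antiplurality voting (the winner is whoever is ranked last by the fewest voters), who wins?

Farid

Last-place votes: Rosa 13, Alice 6, Maya 10, Jamal 9, Farid 0, Ivy 9.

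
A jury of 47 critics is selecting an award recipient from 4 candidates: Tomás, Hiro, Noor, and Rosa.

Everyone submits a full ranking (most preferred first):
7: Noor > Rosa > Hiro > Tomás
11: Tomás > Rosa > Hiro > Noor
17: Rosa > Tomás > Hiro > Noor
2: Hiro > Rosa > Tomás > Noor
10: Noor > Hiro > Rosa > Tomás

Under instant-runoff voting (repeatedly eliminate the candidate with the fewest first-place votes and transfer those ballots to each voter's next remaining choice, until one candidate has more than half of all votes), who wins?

Round 1: Tomás 11, Hiro 2, Noor 17, Rosa 17. Hiro eliminated.
Round 2: Tomás 11, Noor 17, Rosa 19. Tomás eliminated.
Round 3: Noor 17, Rosa 30. Rosa has a majority (≥24).

Rosa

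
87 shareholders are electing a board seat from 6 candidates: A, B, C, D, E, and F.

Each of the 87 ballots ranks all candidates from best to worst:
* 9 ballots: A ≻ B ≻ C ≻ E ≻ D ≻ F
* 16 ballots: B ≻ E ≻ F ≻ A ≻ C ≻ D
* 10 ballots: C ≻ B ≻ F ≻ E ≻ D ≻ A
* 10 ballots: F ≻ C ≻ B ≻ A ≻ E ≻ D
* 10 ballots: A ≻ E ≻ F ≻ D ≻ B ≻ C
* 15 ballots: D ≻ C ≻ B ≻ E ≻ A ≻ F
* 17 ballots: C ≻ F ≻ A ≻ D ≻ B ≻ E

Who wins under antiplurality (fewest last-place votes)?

Last-place votes: A 10, B 0, C 10, D 26, E 17, F 24.

B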